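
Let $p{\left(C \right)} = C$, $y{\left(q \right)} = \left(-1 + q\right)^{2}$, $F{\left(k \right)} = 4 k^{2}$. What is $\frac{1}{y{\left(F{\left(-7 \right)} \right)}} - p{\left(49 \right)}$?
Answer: $- \frac{1863224}{38025} \approx -49.0$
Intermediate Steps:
$\frac{1}{y{\left(F{\left(-7 \right)} \right)}} - p{\left(49 \right)} = \frac{1}{\left(-1 + 4 \left(-7\right)^{2}\right)^{2}} - 49 = \frac{1}{\left(-1 + 4 \cdot 49\right)^{2}} - 49 = \frac{1}{\left(-1 + 196\right)^{2}} - 49 = \frac{1}{195^{2}} - 49 = \frac{1}{38025} - 49 = - \frac{1863224}{38025}$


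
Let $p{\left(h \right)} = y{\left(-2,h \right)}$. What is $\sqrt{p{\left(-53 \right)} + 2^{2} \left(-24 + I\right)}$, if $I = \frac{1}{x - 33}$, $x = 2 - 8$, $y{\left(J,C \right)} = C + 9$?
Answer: $\frac{2 i \sqrt{53274}}{39} \approx 11.836 i$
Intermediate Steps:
$y{\left(J,C \right)} = 9 + C$
$p{\left(h \right)} = 9 + h$
$x = -6$
$I = - \frac{1}{39}$ ($I = \frac{1}{-6 - 33} = \frac{1}{-39} = - \frac{1}{39} \approx -0.025641$)
$\sqrt{p{\left(-53 \right)} + 2^{2} \left(-24 + I\right)} = \sqrt{\left(9 - 53\right) + 2^{2} \left(-24 - \frac{1}{39}\right)} = \sqrt{-44 + 4 \left(- \frac{937}{39}\right)} = \sqrt{-44 - \frac{3748}{39}} = \sqrt{- \frac{5464}{39}} = \frac{2 i \sqrt{53274}}{39}$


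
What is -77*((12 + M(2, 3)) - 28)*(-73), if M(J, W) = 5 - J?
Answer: -73073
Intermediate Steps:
-77*((12 + M(2, 3)) - 28)*(-73) = -77*((12 + (5 - 1*2)) - 28)*(-73) = -77*((12 + (5 - 2)) - 28)*(-73) = -77*((12 + 3) - 28)*(-73) = -77*(15 - 28)*(-73) = -77*(-13)*(-73) = 1001*(-73) = -73073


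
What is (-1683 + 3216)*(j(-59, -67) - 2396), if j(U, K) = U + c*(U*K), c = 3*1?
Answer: 14416332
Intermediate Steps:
c = 3
j(U, K) = U + 3*K*U (j(U, K) = U + 3*(U*K) = U + 3*(K*U) = U + 3*K*U)
(-1683 + 3216)*(j(-59, -67) - 2396) = (-1683 + 3216)*(-59*(1 + 3*(-67)) - 2396) = 1533*(-59*(1 - 201) - 2396) = 1533*(-59*(-200) - 2396) = 1533*(11800 - 2396) = 1533*9404 = 14416332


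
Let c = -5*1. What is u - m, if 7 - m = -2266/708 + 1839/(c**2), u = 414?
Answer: 4224631/8850 ≈ 477.36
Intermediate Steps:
c = -5
m = -560731/8850 (m = 7 - (-2266/708 + 1839/((-5)**2)) = 7 - (-2266*1/708 + 1839/25) = 7 - (-1133/354 + 1839*(1/25)) = 7 - (-1133/354 + 1839/25) = 7 - 1*622681/8850 = 7 - 622681/8850 = -560731/8850 ≈ -63.359)
u - m = 414 - 1*(-560731/8850) = 414 + 560731/8850 = 4224631/8850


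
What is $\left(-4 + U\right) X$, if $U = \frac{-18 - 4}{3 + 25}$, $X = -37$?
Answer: $\frac{2479}{14} \approx 177.07$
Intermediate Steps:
$U = - \frac{11}{14}$ ($U = - \frac{22}{28} = \left(-22\right) \frac{1}{28} = - \frac{11}{14} \approx -0.78571$)
$\left(-4 + U\right) X = \left(-4 - \frac{11}{14}\right) \left(-37\right) = \left(- \frac{67}{14}\right) \left(-37\right) = \frac{2479}{14}$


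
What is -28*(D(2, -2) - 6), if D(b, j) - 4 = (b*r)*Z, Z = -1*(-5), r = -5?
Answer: 1456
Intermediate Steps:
Z = 5
D(b, j) = 4 - 25*b (D(b, j) = 4 + (b*(-5))*5 = 4 - 5*b*5 = 4 - 25*b)
-28*(D(2, -2) - 6) = -28*((4 - 25*2) - 6) = -28*((4 - 50) - 6) = -28*(-46 - 6) = -28*(-52) = 1456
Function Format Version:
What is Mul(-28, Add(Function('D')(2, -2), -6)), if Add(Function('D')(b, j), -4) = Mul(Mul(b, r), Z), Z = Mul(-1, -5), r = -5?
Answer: 1456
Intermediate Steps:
Z = 5
Function('D')(b, j) = Add(4, Mul(-25, b)) (Function('D')(b, j) = Add(4, Mul(Mul(b, -5), 5)) = Add(4, Mul(Mul(-5, b), 5)) = Add(4, Mul(-25, b)))
Mul(-28, Add(Function('D')(2, -2), -6)) = Mul(-28, Add(Add(4, Mul(-25, 2)), -6)) = Mul(-28, Add(Add(4, -50), -6)) = Mul(-28, Add(-46, -6)) = Mul(-28, -52) = 1456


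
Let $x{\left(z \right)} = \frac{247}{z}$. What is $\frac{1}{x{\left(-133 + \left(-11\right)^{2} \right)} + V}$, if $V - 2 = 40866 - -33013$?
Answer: $\frac{12}{886325} \approx 1.3539 \cdot 10^{-5}$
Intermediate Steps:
$V = 73881$ ($V = 2 + \left(40866 - -33013\right) = 2 + \left(40866 + 33013\right) = 2 + 73879 = 73881$)
$\frac{1}{x{\left(-133 + \left(-11\right)^{2} \right)} + V} = \frac{1}{\frac{247}{-133 + \left(-11\right)^{2}} + 73881} = \frac{1}{\frac{247}{-133 + 121} + 73881} = \frac{1}{\frac{247}{-12} + 73881} = \frac{1}{247 \left(- \frac{1}{12}\right) + 73881} = \frac{1}{- \frac{247}{12} + 73881} = \frac{1}{\frac{886325}{12}} = \frac{12}{886325}$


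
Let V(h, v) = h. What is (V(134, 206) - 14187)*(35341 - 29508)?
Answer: -81971149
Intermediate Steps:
(V(134, 206) - 14187)*(35341 - 29508) = (134 - 14187)*(35341 - 29508) = -14053*5833 = -81971149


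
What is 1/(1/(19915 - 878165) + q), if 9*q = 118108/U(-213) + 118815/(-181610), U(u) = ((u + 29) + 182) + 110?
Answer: 1893781407375/229976258622751 ≈ 0.0082347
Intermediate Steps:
U(u) = 321 + u (U(u) = ((29 + u) + 182) + 110 = (211 + u) + 110 = 321 + u)
q = 1071838093/8826246 (q = (118108/(321 - 213) + 118815/(-181610))/9 = (118108/108 + 118815*(-1/181610))/9 = (118108*(1/108) - 23763/36322)/9 = (29527/27 - 23763/36322)/9 = (⅑)*(1071838093/980694) = 1071838093/8826246 ≈ 121.44)
1/(1/(19915 - 878165) + q) = 1/(1/(19915 - 878165) + 1071838093/8826246) = 1/(1/(-858250) + 1071838093/8826246) = 1/(-1/858250 + 1071838093/8826246) = 1/(229976258622751/1893781407375) = 1893781407375/229976258622751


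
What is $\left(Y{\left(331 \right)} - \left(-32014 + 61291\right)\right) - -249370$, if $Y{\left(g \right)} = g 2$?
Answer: $220755$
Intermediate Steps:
$Y{\left(g \right)} = 2 g$
$\left(Y{\left(331 \right)} - \left(-32014 + 61291\right)\right) - -249370 = \left(2 \cdot 331 - \left(-32014 + 61291\right)\right) - -249370 = \left(662 - 29277\right) + 249370 = -28615 + 249370 = 220755$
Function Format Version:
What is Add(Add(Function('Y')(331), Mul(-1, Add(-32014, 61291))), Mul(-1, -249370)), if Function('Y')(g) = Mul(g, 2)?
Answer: 220755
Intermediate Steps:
Function('Y')(g) = Mul(2, g)
Add(Add(Function('Y')(331), Mul(-1, Add(-32014, 61291))), Mul(-1, -249370)) = Add(Add(Mul(2, 331), Mul(-1, Add(-32014, 61291))), Mul(-1, -249370)) = Add(Add(662, Mul(-1, 29277)), 249370) = Add(Add(662, -29277), 249370) = Add(-28615, 249370) = 220755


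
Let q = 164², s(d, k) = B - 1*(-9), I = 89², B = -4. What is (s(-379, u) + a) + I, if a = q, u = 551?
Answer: 34822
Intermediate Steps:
I = 7921
s(d, k) = 5 (s(d, k) = -4 - 1*(-9) = -4 + 9 = 5)
q = 26896
a = 26896
(s(-379, u) + a) + I = (5 + 26896) + 7921 = 26901 + 7921 = 34822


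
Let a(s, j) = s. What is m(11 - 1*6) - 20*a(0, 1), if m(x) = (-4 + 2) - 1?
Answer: -3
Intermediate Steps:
m(x) = -3 (m(x) = -2 - 1 = -3)
m(11 - 1*6) - 20*a(0, 1) = -3 - 20*0 = -3 + 0 = -3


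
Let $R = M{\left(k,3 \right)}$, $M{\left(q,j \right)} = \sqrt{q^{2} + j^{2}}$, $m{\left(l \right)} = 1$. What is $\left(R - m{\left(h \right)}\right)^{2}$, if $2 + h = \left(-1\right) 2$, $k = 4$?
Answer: $16$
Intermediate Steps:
$h = -4$ ($h = -2 - 2 = -4$)
$M{\left(q,j \right)} = \sqrt{j^{2} + q^{2}}$
$R = 5$ ($R = \sqrt{3^{2} + 4^{2}} = \sqrt{9 + 16} = \sqrt{25} = 5$)
$\left(R - m{\left(h \right)}\right)^{2} = \left(5 - 1\right)^{2} = 4^{2} = 16$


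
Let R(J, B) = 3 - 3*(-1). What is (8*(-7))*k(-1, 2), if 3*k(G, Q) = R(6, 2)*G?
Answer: 112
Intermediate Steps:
R(J, B) = 6 (R(J, B) = 3 + 3 = 6)
k(G, Q) = 2*G (k(G, Q) = (6*G)/3 = 2*G)
(8*(-7))*k(-1, 2) = (8*(-7))*(2*(-1)) = -56*(-2) = 112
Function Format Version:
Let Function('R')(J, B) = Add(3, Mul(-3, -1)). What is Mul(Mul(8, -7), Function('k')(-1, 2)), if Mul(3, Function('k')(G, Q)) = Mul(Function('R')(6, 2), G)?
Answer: 112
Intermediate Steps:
Function('R')(J, B) = 6 (Function('R')(J, B) = Add(3, 3) = 6)
Function('k')(G, Q) = Mul(2, G) (Function('k')(G, Q) = Mul(Rational(1, 3), Mul(6, G)) = Mul(2, G))
Mul(Mul(8, -7), Function('k')(-1, 2)) = Mul(Mul(8, -7), Mul(2, -1)) = Mul(-56, -2) = 112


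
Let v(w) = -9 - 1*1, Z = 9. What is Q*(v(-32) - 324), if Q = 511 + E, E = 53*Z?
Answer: -329992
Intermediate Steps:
E = 477 (E = 53*9 = 477)
v(w) = -10 (v(w) = -9 - 1 = -10)
Q = 988 (Q = 511 + 477 = 988)
Q*(v(-32) - 324) = 988*(-10 - 324) = 988*(-334) = -329992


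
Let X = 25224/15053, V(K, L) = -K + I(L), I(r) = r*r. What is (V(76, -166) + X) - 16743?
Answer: 161649285/15053 ≈ 10739.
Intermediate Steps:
I(r) = r²
V(K, L) = L² - K (V(K, L) = -K + L² = L² - K)
X = 25224/15053 (X = 25224*(1/15053) = 25224/15053 ≈ 1.6757)
(V(76, -166) + X) - 16743 = (((-166)² - 1*76) + 25224/15053) - 16743 = ((27556 - 76) + 25224/15053) - 16743 = (27480 + 25224/15053) - 16743 = 413681664/15053 - 16743 = 161649285/15053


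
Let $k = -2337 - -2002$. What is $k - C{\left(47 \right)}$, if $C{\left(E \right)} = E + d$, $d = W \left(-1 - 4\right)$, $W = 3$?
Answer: $-367$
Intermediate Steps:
$d = -15$ ($d = 3 \left(-1 - 4\right) = 3 \left(-5\right) = -15$)
$k = -335$ ($k = -2337 + 2002 = -335$)
$C{\left(E \right)} = -15 + E$ ($C{\left(E \right)} = E - 15 = -15 + E$)
$k - C{\left(47 \right)} = -335 - \left(-15 + 47\right) = -335 - 32 = -367$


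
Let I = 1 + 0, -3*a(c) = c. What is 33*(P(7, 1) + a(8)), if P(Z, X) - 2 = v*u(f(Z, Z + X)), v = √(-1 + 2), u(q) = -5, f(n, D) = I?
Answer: -187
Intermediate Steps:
a(c) = -c/3
I = 1
f(n, D) = 1
v = 1 (v = √1 = 1)
P(Z, X) = -3 (P(Z, X) = 2 + 1*(-5) = 2 - 5 = -3)
33*(P(7, 1) + a(8)) = 33*(-3 - ⅓*8) = 33*(-3 - 8/3) = 33*(-17/3) = -187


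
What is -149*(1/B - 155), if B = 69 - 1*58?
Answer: 253896/11 ≈ 23081.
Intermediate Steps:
B = 11 (B = 69 - 58 = 11)
-149*(1/B - 155) = -149*(1/11 - 155) = -149*(-1704/11) = 253896/11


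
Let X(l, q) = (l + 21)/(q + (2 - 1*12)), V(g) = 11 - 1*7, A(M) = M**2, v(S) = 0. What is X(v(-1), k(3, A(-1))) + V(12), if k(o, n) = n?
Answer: 5/3 ≈ 1.6667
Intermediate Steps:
V(g) = 4 (V(g) = 11 - 7 = 4)
X(l, q) = (21 + l)/(-10 + q) (X(l, q) = (21 + l)/(q + (2 - 12)) = (21 + l)/(q - 10) = (21 + l)/(-10 + q))
X(v(-1), k(3, A(-1))) + V(12) = (21 + 0)/(-10 + (-1)**2) + 4 = 21/(-10 + 1) + 4 = 21/(-9) + 4 = -1/9*21 + 4 = -7/3 + 4 = 5/3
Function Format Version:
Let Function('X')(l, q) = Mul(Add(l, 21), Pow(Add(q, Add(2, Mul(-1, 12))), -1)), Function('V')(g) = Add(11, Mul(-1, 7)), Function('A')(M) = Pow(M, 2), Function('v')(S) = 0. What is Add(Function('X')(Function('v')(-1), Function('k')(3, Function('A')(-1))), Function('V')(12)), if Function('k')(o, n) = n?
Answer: Rational(5, 3) ≈ 1.6667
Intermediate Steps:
Function('V')(g) = 4 (Function('V')(g) = Add(11, -7) = 4)
Function('X')(l, q) = Mul(Pow(Add(-10, q), -1), Add(21, l)) (Function('X')(l, q) = Mul(Add(21, l), Pow(Add(q, Add(2, -12)), -1)) = Mul(Add(21, l), Pow(Add(q, -10), -1)) = Mul(Add(21, l), Pow(Add(-10, q), -1)) = Mul(Pow(Add(-10, q), -1), Add(21, l)))
Add(Function('X')(Function('v')(-1), Function('k')(3, Function('A')(-1))), Function('V')(12)) = Add(Mul(Pow(Add(-10, Pow(-1, 2)), -1), Add(21, 0)), 4) = Add(Mul(Pow(Add(-10, 1), -1), 21), 4) = Add(Mul(Pow(-9, -1), 21), 4) = Add(Mul(Rational(-1, 9), 21), 4) = Add(Rational(-7, 3), 4) = Rational(5, 3)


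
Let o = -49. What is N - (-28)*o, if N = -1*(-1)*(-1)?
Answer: -1373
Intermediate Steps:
N = -1 (N = 1*(-1) = -1)
N - (-28)*o = -1 - (-28)*(-49) = -1 - 1*1372 = -1 - 1372 = -1373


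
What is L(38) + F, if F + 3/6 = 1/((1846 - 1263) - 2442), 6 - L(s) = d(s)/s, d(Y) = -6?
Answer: 399647/70642 ≈ 5.6574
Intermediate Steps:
L(s) = 6 + 6/s (L(s) = 6 - (-6)/s = 6 + 6/s)
F = -1861/3718 (F = -½ + 1/((1846 - 1263) - 2442) = -½ + 1/(583 - 2442) = -½ + 1/(-1859) = -½ - 1/1859 = -1861/3718 ≈ -0.50054)
L(38) + F = (6 + 6/38) - 1861/3718 = (6 + 6*(1/38)) - 1861/3718 = (6 + 3/19) - 1861/3718 = 117/19 - 1861/3718 = 399647/70642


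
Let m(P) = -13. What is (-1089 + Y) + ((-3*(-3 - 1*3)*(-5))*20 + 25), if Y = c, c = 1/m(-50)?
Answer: -37233/13 ≈ -2864.1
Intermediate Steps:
c = -1/13 (c = 1/(-13) = -1/13 ≈ -0.076923)
Y = -1/13 ≈ -0.076923
(-1089 + Y) + ((-3*(-3 - 1*3)*(-5))*20 + 25) = (-1089 - 1/13) + ((-3*(-3 - 1*3)*(-5))*20 + 25) = -14158/13 + ((-3*(-3 - 3)*(-5))*20 + 25) = -14158/13 + ((-3*(-6)*(-5))*20 + 25) = -14158/13 + ((18*(-5))*20 + 25) = -14158/13 + (-90*20 + 25) = -14158/13 + (-1800 + 25) = -14158/13 - 1775 = -37233/13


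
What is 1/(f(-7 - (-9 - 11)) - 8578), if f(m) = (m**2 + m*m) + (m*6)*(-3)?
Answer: -1/8474 ≈ -0.00011801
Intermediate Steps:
f(m) = -18*m + 2*m**2 (f(m) = (m**2 + m**2) + (6*m)*(-3) = 2*m**2 - 18*m = -18*m + 2*m**2)
1/(f(-7 - (-9 - 11)) - 8578) = 1/(2*(-7 - (-9 - 11))*(-9 + (-7 - (-9 - 11))) - 8578) = 1/(2*(-7 - 1*(-20))*(-9 + (-7 - 1*(-20))) - 8578) = 1/(2*(-7 + 20)*(-9 + (-7 + 20)) - 8578) = 1/(2*13*(-9 + 13) - 8578) = 1/(2*13*4 - 8578) = 1/(104 - 8578) = 1/(-8474) = -1/8474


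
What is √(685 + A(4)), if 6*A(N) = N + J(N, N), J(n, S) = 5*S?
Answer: √689 ≈ 26.249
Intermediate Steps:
A(N) = N (A(N) = (N + 5*N)/6 = (6*N)/6 = N)
√(685 + A(4)) = √(685 + 4) = √689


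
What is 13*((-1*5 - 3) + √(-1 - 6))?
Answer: -104 + 13*I*√7 ≈ -104.0 + 34.395*I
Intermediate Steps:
13*((-1*5 - 3) + √(-1 - 6)) = 13*((-5 - 3) + √(-7)) = 13*(-8 + I*√7) = -104 + 13*I*√7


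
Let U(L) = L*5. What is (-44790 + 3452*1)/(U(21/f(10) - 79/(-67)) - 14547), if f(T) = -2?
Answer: 5539292/1955543 ≈ 2.8326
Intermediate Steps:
U(L) = 5*L
(-44790 + 3452*1)/(U(21/f(10) - 79/(-67)) - 14547) = (-44790 + 3452*1)/(5*(21/(-2) - 79/(-67)) - 14547) = (-44790 + 3452)/(5*(21*(-1/2) - 79*(-1/67)) - 14547) = -41338/(5*(-21/2 + 79/67) - 14547) = -41338/(5*(-1249/134) - 14547) = -41338/(-6245/134 - 14547) = -41338/(-1955543/134) = -41338*(-134/1955543) = 5539292/1955543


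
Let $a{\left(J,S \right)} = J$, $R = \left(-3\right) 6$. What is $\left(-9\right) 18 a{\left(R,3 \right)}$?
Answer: $2916$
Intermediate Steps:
$R = -18$
$\left(-9\right) 18 a{\left(R,3 \right)} = \left(-9\right) 18 \left(-18\right) = \left(-162\right) \left(-18\right) = 2916$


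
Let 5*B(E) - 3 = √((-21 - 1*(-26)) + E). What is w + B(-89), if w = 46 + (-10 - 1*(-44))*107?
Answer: 18423/5 + 2*I*√21/5 ≈ 3684.6 + 1.833*I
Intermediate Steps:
B(E) = ⅗ + √(5 + E)/5 (B(E) = ⅗ + √((-21 - 1*(-26)) + E)/5 = ⅗ + √((-21 + 26) + E)/5 = ⅗ + √(5 + E)/5)
w = 3684 (w = 46 + (-10 + 44)*107 = 46 + 34*107 = 46 + 3638 = 3684)
w + B(-89) = 3684 + (⅗ + √(5 - 89)/5) = 3684 + (⅗ + √(-84)/5) = 3684 + (⅗ + (2*I*√21)/5) = 3684 + (⅗ + 2*I*√21/5) = 18423/5 + 2*I*√21/5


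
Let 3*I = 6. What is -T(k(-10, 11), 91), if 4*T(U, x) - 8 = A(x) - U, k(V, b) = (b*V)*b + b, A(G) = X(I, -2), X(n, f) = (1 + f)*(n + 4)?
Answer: -1201/4 ≈ -300.25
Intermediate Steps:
I = 2 (I = (⅓)*6 = 2)
X(n, f) = (1 + f)*(4 + n)
A(G) = -6 (A(G) = 4 + 2 + 4*(-2) - 2*2 = 4 + 2 - 8 - 4 = -6)
k(V, b) = b + V*b² (k(V, b) = (V*b)*b + b = V*b² + b = b + V*b²)
T(U, x) = ½ - U/4 (T(U, x) = 2 + (-6 - U)/4 = 2 + (-3/2 - U/4) = ½ - U/4)
-T(k(-10, 11), 91) = -(½ - 11*(1 - 10*11)/4) = -(½ - 11*(1 - 110)/4) = -(½ - 11*(-109)/4) = -(½ - ¼*(-1199)) = -(½ + 1199/4) = -1*1201/4 = -1201/4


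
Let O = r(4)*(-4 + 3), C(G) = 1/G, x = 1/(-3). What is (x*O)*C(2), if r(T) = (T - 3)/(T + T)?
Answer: 1/48 ≈ 0.020833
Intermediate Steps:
r(T) = (-3 + T)/(2*T) (r(T) = (-3 + T)/((2*T)) = (-3 + T)*(1/(2*T)) = (-3 + T)/(2*T))
x = -⅓ ≈ -0.33333
O = -⅛ (O = ((½)*(-3 + 4)/4)*(-4 + 3) = ((½)*(¼)*1)*(-1) = (⅛)*(-1) = -⅛ ≈ -0.12500)
(x*O)*C(2) = -⅓*(-⅛)/2 = (1/24)*(½) = 1/48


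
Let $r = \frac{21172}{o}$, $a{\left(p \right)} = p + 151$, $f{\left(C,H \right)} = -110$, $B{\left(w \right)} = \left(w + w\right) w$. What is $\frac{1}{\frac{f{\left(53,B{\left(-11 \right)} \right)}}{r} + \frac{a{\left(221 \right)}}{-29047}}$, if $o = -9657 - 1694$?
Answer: $\frac{9919082}{584846753} \approx 0.01696$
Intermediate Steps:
$B{\left(w \right)} = 2 w^{2}$ ($B{\left(w \right)} = 2 w w = 2 w^{2}$)
$o = -11351$ ($o = -9657 - 1694 = -11351$)
$a{\left(p \right)} = 151 + p$
$r = - \frac{21172}{11351}$ ($r = \frac{21172}{-11351} = 21172 \left(- \frac{1}{11351}\right) = - \frac{21172}{11351} \approx -1.8652$)
$\frac{1}{\frac{f{\left(53,B{\left(-11 \right)} \right)}}{r} + \frac{a{\left(221 \right)}}{-29047}} = \frac{1}{- \frac{110}{- \frac{21172}{11351}} + \frac{151 + 221}{-29047}} = \frac{1}{\left(-110\right) \left(- \frac{11351}{21172}\right) + 372 \left(- \frac{1}{29047}\right)} = \frac{1}{\frac{624305}{10586} - \frac{12}{937}} = \frac{1}{\frac{584846753}{9919082}} = \frac{9919082}{584846753}$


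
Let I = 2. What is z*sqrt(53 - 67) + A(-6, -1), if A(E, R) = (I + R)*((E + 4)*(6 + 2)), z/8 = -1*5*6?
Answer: -16 - 240*I*sqrt(14) ≈ -16.0 - 898.0*I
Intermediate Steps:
z = -240 (z = 8*(-1*5*6) = 8*(-5*6) = 8*(-30) = -240)
A(E, R) = (2 + R)*(32 + 8*E) (A(E, R) = (2 + R)*((E + 4)*(6 + 2)) = (2 + R)*((4 + E)*8) = (2 + R)*(32 + 8*E))
z*sqrt(53 - 67) + A(-6, -1) = -240*sqrt(53 - 67) + (64 + 16*(-6) + 32*(-1) + 8*(-6)*(-1)) = -240*I*sqrt(14) + (64 - 96 - 32 + 48) = -240*I*sqrt(14) - 16 = -16 - 240*I*sqrt(14)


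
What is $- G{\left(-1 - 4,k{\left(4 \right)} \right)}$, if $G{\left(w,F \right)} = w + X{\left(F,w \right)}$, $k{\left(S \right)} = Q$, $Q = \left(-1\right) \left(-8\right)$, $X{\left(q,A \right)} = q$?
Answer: $-3$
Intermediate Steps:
$Q = 8$
$k{\left(S \right)} = 8$
$G{\left(w,F \right)} = F + w$ ($G{\left(w,F \right)} = w + F = F + w$)
$- G{\left(-1 - 4,k{\left(4 \right)} \right)} = - (8 - 5) = \left(-1\right) 3 = -3$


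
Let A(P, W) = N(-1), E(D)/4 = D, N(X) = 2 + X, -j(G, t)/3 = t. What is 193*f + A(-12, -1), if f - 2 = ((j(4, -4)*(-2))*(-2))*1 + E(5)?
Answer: 13511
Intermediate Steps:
j(G, t) = -3*t
E(D) = 4*D
A(P, W) = 1 (A(P, W) = 2 - 1 = 1)
f = 70 (f = 2 + (((-3*(-4)*(-2))*(-2))*1 + 4*5) = 2 + (((12*(-2))*(-2))*1 + 20) = 2 + (-24*(-2)*1 + 20) = 2 + (48*1 + 20) = 2 + (48 + 20) = 2 + 68 = 70)
193*f + A(-12, -1) = 193*70 + 1 = 13510 + 1 = 13511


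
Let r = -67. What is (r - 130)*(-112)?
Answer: 22064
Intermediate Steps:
(r - 130)*(-112) = (-67 - 130)*(-112) = -197*(-112) = 22064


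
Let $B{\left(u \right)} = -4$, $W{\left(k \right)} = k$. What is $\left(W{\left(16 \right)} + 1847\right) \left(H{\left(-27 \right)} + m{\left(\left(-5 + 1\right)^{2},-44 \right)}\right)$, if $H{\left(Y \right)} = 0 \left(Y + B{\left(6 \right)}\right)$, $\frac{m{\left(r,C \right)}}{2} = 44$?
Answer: $163944$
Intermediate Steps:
$m{\left(r,C \right)} = 88$ ($m{\left(r,C \right)} = 2 \cdot 44 = 88$)
$H{\left(Y \right)} = 0$ ($H{\left(Y \right)} = 0 \left(Y - 4\right) = 0 \left(-4 + Y\right) = 0$)
$\left(W{\left(16 \right)} + 1847\right) \left(H{\left(-27 \right)} + m{\left(\left(-5 + 1\right)^{2},-44 \right)}\right) = \left(16 + 1847\right) \left(0 + 88\right) = 1863 \cdot 88 = 163944$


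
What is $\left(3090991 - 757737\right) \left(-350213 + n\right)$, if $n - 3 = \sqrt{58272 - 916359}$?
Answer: $-817128883340 + 6999762 i \sqrt{95343} \approx -8.1713 \cdot 10^{11} + 2.1614 \cdot 10^{9} i$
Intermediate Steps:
$n = 3 + 3 i \sqrt{95343}$ ($n = 3 + \sqrt{58272 - 916359} = 3 + \sqrt{-858087} = 3 + 3 i \sqrt{95343} \approx 3.0 + 926.33 i$)
$\left(3090991 - 757737\right) \left(-350213 + n\right) = \left(3090991 - 757737\right) \left(-350213 + \left(3 + 3 i \sqrt{95343}\right)\right) = \left(3090991 - 757737\right) \left(-350210 + 3 i \sqrt{95343}\right) = 2333254 \left(-350210 + 3 i \sqrt{95343}\right) = -817128883340 + 6999762 i \sqrt{95343}$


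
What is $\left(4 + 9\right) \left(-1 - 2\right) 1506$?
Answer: $-58734$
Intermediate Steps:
$\left(4 + 9\right) \left(-1 - 2\right) 1506 = 13 \left(-3\right) 1506 = \left(-39\right) 1506 = -58734$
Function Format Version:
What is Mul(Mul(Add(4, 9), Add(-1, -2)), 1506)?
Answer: -58734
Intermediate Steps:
Mul(Mul(Add(4, 9), Add(-1, -2)), 1506) = Mul(Mul(13, -3), 1506) = Mul(-39, 1506) = -58734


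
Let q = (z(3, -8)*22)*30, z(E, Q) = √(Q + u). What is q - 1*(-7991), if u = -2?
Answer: 7991 + 660*I*√10 ≈ 7991.0 + 2087.1*I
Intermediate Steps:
z(E, Q) = √(-2 + Q) (z(E, Q) = √(Q - 2) = √(-2 + Q))
q = 660*I*√10 (q = (√(-2 - 8)*22)*30 = (√(-10)*22)*30 = ((I*√10)*22)*30 = (22*I*√10)*30 = 660*I*√10 ≈ 2087.1*I)
q - 1*(-7991) = 660*I*√10 - 1*(-7991) = 660*I*√10 + 7991 = 7991 + 660*I*√10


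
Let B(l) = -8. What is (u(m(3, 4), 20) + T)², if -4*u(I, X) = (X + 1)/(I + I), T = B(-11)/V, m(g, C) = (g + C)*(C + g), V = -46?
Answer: 24025/1658944 ≈ 0.014482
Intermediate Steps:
m(g, C) = (C + g)² (m(g, C) = (C + g)*(C + g) = (C + g)²)
T = 4/23 (T = -8/(-46) = -8*(-1/46) = 4/23 ≈ 0.17391)
u(I, X) = -(1 + X)/(8*I) (u(I, X) = -(X + 1)/(4*(I + I)) = -(1 + X)/(4*(2*I)) = -(1 + X)*1/(2*I)/4 = -(1 + X)/(8*I))
(u(m(3, 4), 20) + T)² = ((-1 - 1*20)/(8*((4 + 3)²)) + 4/23)² = ((-1 - 20)/(8*(7²)) + 4/23)² = ((⅛)*(-21)/49 + 4/23)² = ((⅛)*(1/49)*(-21) + 4/23)² = (-3/56 + 4/23)² = (155/1288)² = 24025/1658944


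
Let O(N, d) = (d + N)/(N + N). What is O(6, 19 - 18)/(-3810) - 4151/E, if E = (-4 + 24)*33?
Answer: -3163139/502920 ≈ -6.2896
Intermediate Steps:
E = 660 (E = 20*33 = 660)
O(N, d) = (N + d)/(2*N) (O(N, d) = (N + d)/((2*N)) = (N + d)*(1/(2*N)) = (N + d)/(2*N))
O(6, 19 - 18)/(-3810) - 4151/E = ((½)*(6 + (19 - 18))/6)/(-3810) - 4151/660 = ((½)*(⅙)*(6 + 1))*(-1/3810) - 4151*1/660 = ((½)*(⅙)*7)*(-1/3810) - 4151/660 = (7/12)*(-1/3810) - 4151/660 = -7/45720 - 4151/660 = -3163139/502920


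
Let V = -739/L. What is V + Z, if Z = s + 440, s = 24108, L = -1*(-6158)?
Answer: 151165845/6158 ≈ 24548.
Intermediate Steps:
L = 6158
Z = 24548 (Z = 24108 + 440 = 24548)
V = -739/6158 ≈ -0.12001
V + Z = -739/6158 + 24548 = 151165845/6158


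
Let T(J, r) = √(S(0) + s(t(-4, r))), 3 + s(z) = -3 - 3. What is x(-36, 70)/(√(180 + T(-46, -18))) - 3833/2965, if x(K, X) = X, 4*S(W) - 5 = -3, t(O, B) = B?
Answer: -3833/2965 + 70*√2/√(360 + I*√34) ≈ 3.9242 - 0.042247*I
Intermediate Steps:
s(z) = -9 (s(z) = -3 + (-3 - 3) = -3 - 6 = -9)
S(W) = ½ (S(W) = 5/4 + (¼)*(-3) = 5/4 - ¾ = ½)
T(J, r) = I*√34/2 (T(J, r) = √(½ - 9) = √(-17/2) = I*√34/2)
x(-36, 70)/(√(180 + T(-46, -18))) - 3833/2965 = 70/(√(180 + I*√34/2)) - 3833/2965 = 70/√(180 + I*√34/2) - 3833*1/2965 = 70/√(180 + I*√34/2) - 3833/2965 = -3833/2965 + 70/√(180 + I*√34/2)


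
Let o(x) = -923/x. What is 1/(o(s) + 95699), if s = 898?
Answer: 898/85936779 ≈ 1.0450e-5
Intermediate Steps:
1/(o(s) + 95699) = 1/(-923/898 + 95699) = 1/(85936779/898) = 898/85936779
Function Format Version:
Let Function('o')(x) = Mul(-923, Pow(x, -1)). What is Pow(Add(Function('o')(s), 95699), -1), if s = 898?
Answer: Rational(898, 85936779) ≈ 1.0450e-5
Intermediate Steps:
Pow(Add(Function('o')(s), 95699), -1) = Pow(Add(Mul(-923, Pow(898, -1)), 95699), -1) = Pow(Add(Mul(-923, Rational(1, 898)), 95699), -1) = Pow(Add(Rational(-923, 898), 95699), -1) = Pow(Rational(85936779, 898), -1) = Rational(898, 85936779)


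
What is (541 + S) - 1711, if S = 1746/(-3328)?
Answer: -1947753/1664 ≈ -1170.5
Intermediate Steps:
S = -873/1664 (S = 1746*(-1/3328) = -873/1664 ≈ -0.52464)
(541 + S) - 1711 = (541 - 873/1664) - 1711 = 899351/1664 - 1711 = -1947753/1664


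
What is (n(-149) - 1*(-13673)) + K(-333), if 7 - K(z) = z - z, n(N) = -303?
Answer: 13377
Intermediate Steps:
K(z) = 7 (K(z) = 7 - (z - z) = 7 - 1*0 = 7 + 0 = 7)
(n(-149) - 1*(-13673)) + K(-333) = (-303 - 1*(-13673)) + 7 = (-303 + 13673) + 7 = 13370 + 7 = 13377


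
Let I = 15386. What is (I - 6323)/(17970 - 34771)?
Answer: -171/317 ≈ -0.53943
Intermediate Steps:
(I - 6323)/(17970 - 34771) = (15386 - 6323)/(17970 - 34771) = 9063/(-16801) = 9063*(-1/16801) = -171/317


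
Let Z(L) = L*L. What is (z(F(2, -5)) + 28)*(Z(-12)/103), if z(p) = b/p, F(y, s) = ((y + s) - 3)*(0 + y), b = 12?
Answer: 3888/103 ≈ 37.748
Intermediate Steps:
Z(L) = L²
F(y, s) = y*(-3 + s + y) (F(y, s) = ((s + y) - 3)*y = (-3 + s + y)*y = y*(-3 + s + y))
z(p) = 12/p
(z(F(2, -5)) + 28)*(Z(-12)/103) = (12/((2*(-3 - 5 + 2))) + 28)*((-12)²/103) = (12/((2*(-6))) + 28)*(144*(1/103)) = (12/(-12) + 28)*(144/103) = (12*(-1/12) + 28)*(144/103) = (-1 + 28)*(144/103) = 27*(144/103) = 3888/103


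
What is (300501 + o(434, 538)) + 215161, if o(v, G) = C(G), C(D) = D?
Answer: 516200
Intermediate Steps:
o(v, G) = G
(300501 + o(434, 538)) + 215161 = (300501 + 538) + 215161 = 301039 + 215161 = 516200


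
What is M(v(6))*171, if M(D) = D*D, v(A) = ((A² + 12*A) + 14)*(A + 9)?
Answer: 572661900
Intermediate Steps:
v(A) = (9 + A)*(14 + A² + 12*A) (v(A) = (14 + A² + 12*A)*(9 + A) = (9 + A)*(14 + A² + 12*A))
M(D) = D²
M(v(6))*171 = (126 + 6³ + 21*6² + 122*6)²*171 = (126 + 216 + 21*36 + 732)²*171 = (126 + 216 + 756 + 732)²*171 = 1830²*171 = 3348900*171 = 572661900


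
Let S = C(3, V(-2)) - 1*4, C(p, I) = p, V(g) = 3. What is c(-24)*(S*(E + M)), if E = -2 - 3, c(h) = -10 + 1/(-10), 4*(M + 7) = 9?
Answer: -3939/40 ≈ -98.475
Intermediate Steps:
M = -19/4 (M = -7 + (¼)*9 = -7 + 9/4 = -19/4 ≈ -4.7500)
S = -1 (S = 3 - 1*4 = 3 - 4 = -1)
c(h) = -101/10 (c(h) = -10 - ⅒ = -101/10)
E = -5
c(-24)*(S*(E + M)) = -(-101)*(-5 - 19/4)/10 = -(-101)*(-39)/(10*4) = -101/10*39/4 = -3939/40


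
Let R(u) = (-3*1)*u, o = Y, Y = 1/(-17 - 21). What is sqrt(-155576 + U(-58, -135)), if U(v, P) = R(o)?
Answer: I*sqrt(224651630)/38 ≈ 394.43*I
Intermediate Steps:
Y = -1/38 (Y = 1/(-38) = -1/38 ≈ -0.026316)
o = -1/38 ≈ -0.026316
R(u) = -3*u
U(v, P) = 3/38 (U(v, P) = -3*(-1/38) = 3/38)
sqrt(-155576 + U(-58, -135)) = sqrt(-155576 + 3/38) = sqrt(-5911885/38) = I*sqrt(224651630)/38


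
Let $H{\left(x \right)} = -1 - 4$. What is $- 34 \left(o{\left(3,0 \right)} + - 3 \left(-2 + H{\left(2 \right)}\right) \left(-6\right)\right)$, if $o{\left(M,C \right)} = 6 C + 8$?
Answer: $4012$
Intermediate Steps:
$H{\left(x \right)} = -5$ ($H{\left(x \right)} = -1 - 4 = -5$)
$o{\left(M,C \right)} = 8 + 6 C$
$- 34 \left(o{\left(3,0 \right)} + - 3 \left(-2 + H{\left(2 \right)}\right) \left(-6\right)\right) = - 34 \left(\left(8 + 6 \cdot 0\right) + - 3 \left(-2 - 5\right) \left(-6\right)\right) = - 34 \left(\left(8 + 0\right) + \left(-3\right) \left(-7\right) \left(-6\right)\right) = - 34 \left(8 + 21 \left(-6\right)\right) = - 34 \left(8 - 126\right) = \left(-34\right) \left(-118\right) = 4012$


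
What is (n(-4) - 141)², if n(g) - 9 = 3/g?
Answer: 281961/16 ≈ 17623.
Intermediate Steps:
n(g) = 9 + 3/g
(n(-4) - 141)² = ((9 + 3/(-4)) - 141)² = ((9 + 3*(-¼)) - 141)² = ((9 - ¾) - 141)² = (33/4 - 141)² = (-531/4)² = 281961/16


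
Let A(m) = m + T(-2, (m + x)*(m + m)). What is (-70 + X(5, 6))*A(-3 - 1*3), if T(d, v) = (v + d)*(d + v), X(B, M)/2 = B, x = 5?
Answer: -5640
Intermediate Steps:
X(B, M) = 2*B
T(d, v) = (d + v)² (T(d, v) = (d + v)*(d + v) = (d + v)²)
A(m) = m + (-2 + 2*m*(5 + m))² (A(m) = m + (-2 + (m + 5)*(m + m))² = m + (-2 + (5 + m)*(2*m))² = m + (-2 + 2*m*(5 + m))²)
(-70 + X(5, 6))*A(-3 - 1*3) = (-70 + 2*5)*((-3 - 1*3) + 4*(-1 + (-3 - 1*3)*(5 + (-3 - 1*3)))²) = (-70 + 10)*((-3 - 3) + 4*(-1 + (-3 - 3)*(5 + (-3 - 3)))²) = -60*(-6 + 4*(-1 - 6*(5 - 6))²) = -60*(-6 + 4*(-1 - 6*(-1))²) = -60*(-6 + 4*(-1 + 6)²) = -60*(-6 + 4*5²) = -60*(-6 + 4*25) = -60*(-6 + 100) = -60*94 = -5640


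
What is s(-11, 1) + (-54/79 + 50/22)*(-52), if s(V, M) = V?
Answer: -81371/869 ≈ -93.637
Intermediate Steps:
s(-11, 1) + (-54/79 + 50/22)*(-52) = -11 + (-54/79 + 50/22)*(-52) = -11 + (-54*1/79 + 50*(1/22))*(-52) = -11 + (-54/79 + 25/11)*(-52) = -11 + (1381/869)*(-52) = -11 - 71812/869 = -81371/869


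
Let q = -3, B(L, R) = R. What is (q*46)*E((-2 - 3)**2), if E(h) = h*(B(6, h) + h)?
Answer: -172500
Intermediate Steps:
E(h) = 2*h**2 (E(h) = h*(h + h) = h*(2*h) = 2*h**2)
(q*46)*E((-2 - 3)**2) = (-3*46)*(2*((-2 - 3)**2)**2) = -276*((-5)**2)**2 = -276*25**2 = -276*625 = -138*1250 = -172500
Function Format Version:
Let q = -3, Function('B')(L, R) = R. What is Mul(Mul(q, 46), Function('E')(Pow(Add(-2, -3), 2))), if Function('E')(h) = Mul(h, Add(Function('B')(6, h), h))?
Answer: -172500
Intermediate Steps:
Function('E')(h) = Mul(2, Pow(h, 2)) (Function('E')(h) = Mul(h, Add(h, h)) = Mul(h, Mul(2, h)) = Mul(2, Pow(h, 2)))
Mul(Mul(q, 46), Function('E')(Pow(Add(-2, -3), 2))) = Mul(Mul(-3, 46), Mul(2, Pow(Pow(Add(-2, -3), 2), 2))) = Mul(-138, Mul(2, Pow(Pow(-5, 2), 2))) = Mul(-138, Mul(2, Pow(25, 2))) = Mul(-138, Mul(2, 625)) = Mul(-138, 1250) = -172500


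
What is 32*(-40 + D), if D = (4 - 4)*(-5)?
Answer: -1280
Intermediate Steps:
D = 0 (D = 0*(-5) = 0)
32*(-40 + D) = 32*(-40 + 0) = 32*(-40) = -1280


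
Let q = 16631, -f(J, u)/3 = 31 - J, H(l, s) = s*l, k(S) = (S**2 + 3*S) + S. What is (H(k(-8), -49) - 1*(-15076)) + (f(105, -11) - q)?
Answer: -2901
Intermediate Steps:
k(S) = S**2 + 4*S
H(l, s) = l*s
f(J, u) = -93 + 3*J (f(J, u) = -3*(31 - J) = -93 + 3*J)
(H(k(-8), -49) - 1*(-15076)) + (f(105, -11) - q) = (-8*(4 - 8)*(-49) - 1*(-15076)) + ((-93 + 3*105) - 1*16631) = (-8*(-4)*(-49) + 15076) + ((-93 + 315) - 16631) = (32*(-49) + 15076) + (222 - 16631) = (-1568 + 15076) - 16409 = 13508 - 16409 = -2901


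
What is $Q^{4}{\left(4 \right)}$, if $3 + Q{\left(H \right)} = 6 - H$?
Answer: $1$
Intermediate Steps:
$Q{\left(H \right)} = 3 - H$ ($Q{\left(H \right)} = -3 - \left(-6 + H\right) = 3 - H$)
$Q^{4}{\left(4 \right)} = \left(3 - 4\right)^{4} = \left(-1\right)^{4} = 1$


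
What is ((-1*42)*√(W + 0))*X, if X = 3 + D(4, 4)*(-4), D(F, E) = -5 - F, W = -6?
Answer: -1638*I*√6 ≈ -4012.3*I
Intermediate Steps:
X = 39 (X = 3 + (-5 - 1*4)*(-4) = 3 + (-5 - 4)*(-4) = 3 - 9*(-4) = 3 + 36 = 39)
((-1*42)*√(W + 0))*X = ((-1*42)*√(-6 + 0))*39 = -42*I*√6*39 = -1638*I*√6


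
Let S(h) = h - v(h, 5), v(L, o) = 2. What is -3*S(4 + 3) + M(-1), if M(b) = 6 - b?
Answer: -8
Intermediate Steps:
S(h) = -2 + h (S(h) = h - 1*2 = h - 2 = -2 + h)
-3*S(4 + 3) + M(-1) = -3*(-2 + (4 + 3)) + (6 - 1*(-1)) = -3*(-2 + 7) + (6 + 1) = -3*5 + 7 = -15 + 7 = -8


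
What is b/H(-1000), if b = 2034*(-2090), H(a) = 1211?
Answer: -4251060/1211 ≈ -3510.4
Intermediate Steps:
b = -4251060
b/H(-1000) = -4251060/1211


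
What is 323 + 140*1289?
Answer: 180783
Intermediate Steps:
323 + 140*1289 = 323 + 180460 = 180783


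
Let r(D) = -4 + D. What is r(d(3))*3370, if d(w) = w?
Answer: -3370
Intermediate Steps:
r(d(3))*3370 = (-4 + 3)*3370 = -1*3370 = -3370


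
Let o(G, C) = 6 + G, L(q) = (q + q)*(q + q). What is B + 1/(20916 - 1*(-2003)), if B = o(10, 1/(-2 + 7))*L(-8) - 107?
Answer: 91423892/22919 ≈ 3989.0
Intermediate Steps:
L(q) = 4*q² (L(q) = (2*q)*(2*q) = 4*q²)
B = 3989 (B = (6 + 10)*(4*(-8)²) - 107 = 16*(4*64) - 107 = 16*256 - 107 = 4096 - 107 = 3989)
B + 1/(20916 - 1*(-2003)) = 3989 + 1/(20916 - 1*(-2003)) = 3989 + 1/(20916 + 2003) = 3989 + 1/22919 = 91423892/22919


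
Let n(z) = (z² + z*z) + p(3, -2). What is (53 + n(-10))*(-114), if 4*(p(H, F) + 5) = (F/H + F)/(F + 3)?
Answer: -28196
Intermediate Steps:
p(H, F) = -5 + (F + F/H)/(4*(3 + F)) (p(H, F) = -5 + ((F/H + F)/(F + 3))/4 = -5 + ((F + F/H)/(3 + F))/4 = -5 + (F + F/H)/(4*(3 + F)))
n(z) = -17/3 + 2*z² (n(z) = (z² + z*z) + (¼)*(-2 - 60*3 - 19*(-2)*3)/(3*(3 - 2)) = (z² + z²) + (¼)*(⅓)*(-2 - 180 + 114)/1 = 2*z² + (¼)*(⅓)*1*(-68) = 2*z² - 17/3 = -17/3 + 2*z²)
(53 + n(-10))*(-114) = (53 + (-17/3 + 2*(-10)²))*(-114) = (53 + (-17/3 + 2*100))*(-114) = (53 + (-17/3 + 200))*(-114) = (53 + 583/3)*(-114) = (742/3)*(-114) = -28196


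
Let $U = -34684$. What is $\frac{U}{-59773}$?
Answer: $\frac{34684}{59773} \approx 0.58026$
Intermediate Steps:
$\frac{U}{-59773} = - \frac{34684}{-59773} = \left(-34684\right) \left(- \frac{1}{59773}\right) = \frac{34684}{59773}$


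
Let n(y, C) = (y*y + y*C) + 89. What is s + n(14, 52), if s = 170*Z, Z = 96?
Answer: 17333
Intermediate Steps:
s = 16320 (s = 170*96 = 16320)
n(y, C) = 89 + y² + C*y (n(y, C) = (y² + C*y) + 89 = 89 + y² + C*y)
s + n(14, 52) = 16320 + (89 + 14² + 52*14) = 16320 + (89 + 196 + 728) = 16320 + 1013 = 17333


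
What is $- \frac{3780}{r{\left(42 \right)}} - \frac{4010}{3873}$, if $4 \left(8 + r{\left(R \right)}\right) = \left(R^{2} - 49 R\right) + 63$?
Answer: $\frac{57505130}{1018599} \approx 56.455$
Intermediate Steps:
$r{\left(R \right)} = \frac{31}{4} - \frac{49 R}{4} + \frac{R^{2}}{4}$ ($r{\left(R \right)} = -8 + \frac{\left(R^{2} - 49 R\right) + 63}{4} = -8 + \frac{63 + R^{2} - 49 R}{4} = -8 + \left(\frac{63}{4} - \frac{49 R}{4} + \frac{R^{2}}{4}\right) = \frac{31}{4} - \frac{49 R}{4} + \frac{R^{2}}{4}$)
$- \frac{3780}{r{\left(42 \right)}} - \frac{4010}{3873} = - \frac{3780}{\frac{31}{4} - \frac{1029}{2} + \frac{42^{2}}{4}} - \frac{4010}{3873} = - \frac{3780}{\frac{31}{4} - \frac{1029}{2} + \frac{1}{4} \cdot 1764} - \frac{4010}{3873} = - \frac{3780}{\frac{31}{4} - \frac{1029}{2} + 441} - \frac{4010}{3873} = - \frac{3780}{- \frac{263}{4}} - \frac{4010}{3873} = \left(-3780\right) \left(- \frac{4}{263}\right) - \frac{4010}{3873} = \frac{15120}{263} - \frac{4010}{3873} = \frac{57505130}{1018599}$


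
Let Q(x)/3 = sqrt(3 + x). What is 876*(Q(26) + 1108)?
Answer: 970608 + 2628*sqrt(29) ≈ 9.8476e+5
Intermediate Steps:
Q(x) = 3*sqrt(3 + x)
876*(Q(26) + 1108) = 876*(3*sqrt(3 + 26) + 1108) = 876*(3*sqrt(29) + 1108) = 876*(1108 + 3*sqrt(29)) = 970608 + 2628*sqrt(29)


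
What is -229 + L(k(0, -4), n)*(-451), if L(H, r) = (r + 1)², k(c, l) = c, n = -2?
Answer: -680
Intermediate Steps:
L(H, r) = (1 + r)²
-229 + L(k(0, -4), n)*(-451) = -229 + (1 - 2)²*(-451) = -229 + (-1)²*(-451) = -229 + 1*(-451) = -229 - 451 = -680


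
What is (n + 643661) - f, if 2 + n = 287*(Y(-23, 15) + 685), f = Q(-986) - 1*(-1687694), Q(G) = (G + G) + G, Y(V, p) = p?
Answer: -840177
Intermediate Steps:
Q(G) = 3*G (Q(G) = 2*G + G = 3*G)
f = 1684736 (f = 3*(-986) - 1*(-1687694) = -2958 + 1687694 = 1684736)
n = 200898 (n = -2 + 287*(15 + 685) = -2 + 287*700 = -2 + 200900 = 200898)
(n + 643661) - f = (200898 + 643661) - 1*1684736 = 844559 - 1684736 = -840177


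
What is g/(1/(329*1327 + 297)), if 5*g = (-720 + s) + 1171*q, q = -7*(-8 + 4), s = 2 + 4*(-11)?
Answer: 2798303776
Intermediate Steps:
s = -42 (s = 2 - 44 = -42)
q = 28 (q = -7*(-4) = 28)
g = 32026/5 (g = ((-720 - 42) + 1171*28)/5 = (-762 + 32788)/5 = (⅕)*32026 = 32026/5 ≈ 6405.2)
g/(1/(329*1327 + 297)) = 32026/(5*(1/(329*1327 + 297))) = 32026/(5*(1/(436583 + 297))) = 32026/(5*(1/436880)) = (32026/5)*436880 = 2798303776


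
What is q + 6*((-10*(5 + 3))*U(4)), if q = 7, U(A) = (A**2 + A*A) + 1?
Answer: -15833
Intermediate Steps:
U(A) = 1 + 2*A**2 (U(A) = (A**2 + A**2) + 1 = 2*A**2 + 1 = 1 + 2*A**2)
q + 6*((-10*(5 + 3))*U(4)) = 7 + 6*((-10*(5 + 3))*(1 + 2*4**2)) = 7 + 6*((-10*8)*(1 + 2*16)) = 7 + 6*((-2*40)*(1 + 32)) = 7 + 6*(-80*33) = 7 + 6*(-2640) = 7 - 15840 = -15833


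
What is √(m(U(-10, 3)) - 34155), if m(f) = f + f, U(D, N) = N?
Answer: I*√34149 ≈ 184.79*I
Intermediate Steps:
m(f) = 2*f
√(m(U(-10, 3)) - 34155) = √(2*3 - 34155) = √(6 - 34155) = √(-34149) = I*√34149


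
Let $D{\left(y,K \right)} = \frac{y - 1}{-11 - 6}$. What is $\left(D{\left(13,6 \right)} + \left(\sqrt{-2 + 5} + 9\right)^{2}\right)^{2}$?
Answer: $\frac{2285964}{289} + \frac{50976 \sqrt{3}}{17} \approx 13104.0$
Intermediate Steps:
$D{\left(y,K \right)} = \frac{1}{17} - \frac{y}{17}$ ($D{\left(y,K \right)} = \frac{-1 + y}{-17} = \left(-1 + y\right) \left(- \frac{1}{17}\right) = \frac{1}{17} - \frac{y}{17}$)
$\left(D{\left(13,6 \right)} + \left(\sqrt{-2 + 5} + 9\right)^{2}\right)^{2} = \left(\left(\frac{1}{17} - \frac{13}{17}\right) + \left(\sqrt{-2 + 5} + 9\right)^{2}\right)^{2} = \left(\left(\frac{1}{17} - \frac{13}{17}\right) + \left(\sqrt{3} + 9\right)^{2}\right)^{2} = \left(- \frac{12}{17} + \left(9 + \sqrt{3}\right)^{2}\right)^{2}$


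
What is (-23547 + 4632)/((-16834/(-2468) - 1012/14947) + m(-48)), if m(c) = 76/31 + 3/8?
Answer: -43261066825080/21910282883 ≈ -1974.5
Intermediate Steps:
m(c) = 701/248 (m(c) = 76*(1/31) + 3*(⅛) = 76/31 + 3/8 = 701/248)
(-23547 + 4632)/((-16834/(-2468) - 1012/14947) + m(-48)) = (-23547 + 4632)/((-16834/(-2468) - 1012/14947) + 701/248) = -18915/((-16834*(-1/2468) - 1012*1/14947) + 701/248) = -18915/((8417/1234 - 1012/14947) + 701/248) = -18915/(124560091/18444598 + 701/248) = -18915/21910282883/2287130152 = -18915*2287130152/21910282883 = -43261066825080/21910282883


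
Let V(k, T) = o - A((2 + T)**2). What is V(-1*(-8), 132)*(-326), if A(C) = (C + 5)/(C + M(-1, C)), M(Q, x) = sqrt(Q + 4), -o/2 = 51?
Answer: 10826178623532/322417933 - 5855286*sqrt(3)/322417933 ≈ 33578.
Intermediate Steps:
o = -102 (o = -2*51 = -102)
M(Q, x) = sqrt(4 + Q)
A(C) = (5 + C)/(C + sqrt(3)) (A(C) = (C + 5)/(C + sqrt(4 - 1)) = (5 + C)/(C + sqrt(3)))
V(k, T) = -102 - (5 + (2 + T)**2)/(sqrt(3) + (2 + T)**2) (V(k, T) = -102 - (5 + (2 + T)**2)/((2 + T)**2 + sqrt(3)) = -102 - (5 + (2 + T)**2)/(sqrt(3) + (2 + T)**2))
V(-1*(-8), 132)*(-326) = ((-5 - 103*(2 + 132)**2 - 102*sqrt(3))/(sqrt(3) + (2 + 132)**2))*(-326) = ((-5 - 103*134**2 - 102*sqrt(3))/(sqrt(3) + 134**2))*(-326) = ((-5 - 103*17956 - 102*sqrt(3))/(sqrt(3) + 17956))*(-326) = ((-5 - 1849468 - 102*sqrt(3))/(17956 + sqrt(3)))*(-326) = ((-1849473 - 102*sqrt(3))/(17956 + sqrt(3)))*(-326) = -326*(-1849473 - 102*sqrt(3))/(17956 + sqrt(3))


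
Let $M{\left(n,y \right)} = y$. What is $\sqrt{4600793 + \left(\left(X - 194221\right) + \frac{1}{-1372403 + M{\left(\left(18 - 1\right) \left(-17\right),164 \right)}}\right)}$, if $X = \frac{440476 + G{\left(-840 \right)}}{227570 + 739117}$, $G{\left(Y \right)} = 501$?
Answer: $\frac{2 \sqrt{23932450979925286332749100259}}{147391733577} \approx 2099.2$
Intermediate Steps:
$X = \frac{440977}{966687}$ ($X = \frac{440476 + 501}{227570 + 739117} = \frac{440977}{966687} \approx 0.45617$)
$\sqrt{4600793 + \left(\left(X - 194221\right) + \frac{1}{-1372403 + M{\left(\left(18 - 1\right) \left(-17\right),164 \right)}}\right)} = \sqrt{4600793 + \left(\left(\frac{440977}{966687} - 194221\right) + \frac{1}{-1372403 + 164}\right)} = \sqrt{4600793 - \left(\frac{187750474850}{966687} - \frac{1}{-1372239}\right)} = \sqrt{4600793 - \frac{85879507952885279}{442175200731}} = \sqrt{\frac{1948477060343894404}{442175200731}} = \frac{2 \sqrt{23932450979925286332749100259}}{147391733577}$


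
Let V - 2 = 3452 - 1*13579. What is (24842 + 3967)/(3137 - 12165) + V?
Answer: -91437309/9028 ≈ -10128.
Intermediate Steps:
V = -10125 (V = 2 + (3452 - 1*13579) = 2 + (3452 - 13579) = 2 - 10127 = -10125)
(24842 + 3967)/(3137 - 12165) + V = (24842 + 3967)/(3137 - 12165) - 10125 = 28809/(-9028) - 10125 = 28809*(-1/9028) - 10125 = -28809/9028 - 10125 = -91437309/9028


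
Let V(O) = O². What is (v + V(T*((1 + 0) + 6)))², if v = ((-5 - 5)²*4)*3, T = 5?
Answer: 5880625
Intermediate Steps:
v = 1200 (v = ((-10)²*4)*3 = (100*4)*3 = 400*3 = 1200)
(v + V(T*((1 + 0) + 6)))² = (1200 + (5*((1 + 0) + 6))²)² = (1200 + (5*(1 + 6))²)² = (1200 + (5*7)²)² = (1200 + 35²)² = (1200 + 1225)² = 2425² = 5880625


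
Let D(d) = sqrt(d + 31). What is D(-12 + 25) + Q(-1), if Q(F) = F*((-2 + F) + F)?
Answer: 4 + 2*sqrt(11) ≈ 10.633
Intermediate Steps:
Q(F) = F*(-2 + 2*F)
D(d) = sqrt(31 + d)
D(-12 + 25) + Q(-1) = sqrt(31 + (-12 + 25)) + 2*(-1)*(-1 - 1) = sqrt(31 + 13) + 2*(-1)*(-2) = sqrt(44) + 4 = 2*sqrt(11) + 4 = 4 + 2*sqrt(11)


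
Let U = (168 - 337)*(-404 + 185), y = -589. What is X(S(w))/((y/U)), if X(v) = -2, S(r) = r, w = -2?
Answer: 74022/589 ≈ 125.67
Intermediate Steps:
U = 37011 (U = -169*(-219) = 37011)
X(S(w))/((y/U)) = -2/((-589/37011)) = -2/((-589*1/37011)) = -2/(-589/37011) = -2*(-37011/589) = 74022/589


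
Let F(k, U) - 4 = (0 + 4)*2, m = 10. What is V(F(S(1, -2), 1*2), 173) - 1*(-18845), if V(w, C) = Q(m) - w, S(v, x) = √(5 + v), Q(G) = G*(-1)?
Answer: 18823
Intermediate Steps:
Q(G) = -G
F(k, U) = 12 (F(k, U) = 4 + (0 + 4)*2 = 4 + 4*2 = 4 + 8 = 12)
V(w, C) = -10 - w (V(w, C) = -1*10 - w = -10 - w)
V(F(S(1, -2), 1*2), 173) - 1*(-18845) = (-10 - 1*12) - 1*(-18845) = (-10 - 12) + 18845 = -22 + 18845 = 18823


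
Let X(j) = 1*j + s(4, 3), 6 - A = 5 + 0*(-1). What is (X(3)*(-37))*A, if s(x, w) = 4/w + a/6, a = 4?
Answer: -185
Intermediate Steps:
s(x, w) = ⅔ + 4/w (s(x, w) = 4/w + 4/6 = 4/w + 4*(⅙) = 4/w + ⅔ = ⅔ + 4/w)
A = 1 (A = 6 - (5 + 0*(-1)) = 6 - (5 + 0) = 6 - 1*5 = 6 - 5 = 1)
X(j) = 2 + j (X(j) = 1*j + (⅔ + 4/3) = j + (⅔ + 4*(⅓)) = j + (⅔ + 4/3) = j + 2 = 2 + j)
(X(3)*(-37))*A = ((2 + 3)*(-37))*1 = (5*(-37))*1 = -185*1 = -185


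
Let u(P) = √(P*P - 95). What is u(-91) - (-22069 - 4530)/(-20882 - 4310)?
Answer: -397/376 + √8186 ≈ 89.421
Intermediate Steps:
u(P) = √(-95 + P²) (u(P) = √(P² - 95) = √(-95 + P²))
u(-91) - (-22069 - 4530)/(-20882 - 4310) = √(-95 + (-91)²) - (-22069 - 4530)/(-20882 - 4310) = √(-95 + 8281) - (-26599)/(-25192) = √8186 - (-26599)*(-1)/25192 = √8186 - 1*397/376 = √8186 - 397/376 = -397/376 + √8186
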